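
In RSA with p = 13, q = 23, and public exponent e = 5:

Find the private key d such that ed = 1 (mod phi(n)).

Step 1: n = 13 * 23 = 299.
Step 2: phi(n) = 12 * 22 = 264.
Step 3: Find d such that 5 * d = 1 (mod 264).
Step 4: d = 5^(-1) mod 264 = 53.
Verification: 5 * 53 = 265 = 1 * 264 + 1.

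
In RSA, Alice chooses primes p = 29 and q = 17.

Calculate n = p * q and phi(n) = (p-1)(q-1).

Step 1: n = p * q = 29 * 17 = 493.
Step 2: phi(n) = (p-1)(q-1) = 28 * 16 = 448.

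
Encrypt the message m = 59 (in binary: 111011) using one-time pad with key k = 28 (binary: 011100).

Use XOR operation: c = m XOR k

Step 1: Write out the XOR operation bit by bit:
  Message: 111011
  Key:     011100
  XOR:     100111
Step 2: Convert to decimal: 100111 = 39.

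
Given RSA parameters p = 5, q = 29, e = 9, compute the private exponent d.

Step 1: n = 5 * 29 = 145.
Step 2: phi(n) = 4 * 28 = 112.
Step 3: Find d such that 9 * d = 1 (mod 112).
Step 4: d = 9^(-1) mod 112 = 25.
Verification: 9 * 25 = 225 = 2 * 112 + 1.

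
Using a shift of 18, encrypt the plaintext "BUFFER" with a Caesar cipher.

Step 1: For each letter, shift forward by 18 positions (mod 26).
  B (position 1) -> position (1+18) mod 26 = 19 -> T
  U (position 20) -> position (20+18) mod 26 = 12 -> M
  F (position 5) -> position (5+18) mod 26 = 23 -> X
  F (position 5) -> position (5+18) mod 26 = 23 -> X
  E (position 4) -> position (4+18) mod 26 = 22 -> W
  R (position 17) -> position (17+18) mod 26 = 9 -> J
Result: TMXXWJ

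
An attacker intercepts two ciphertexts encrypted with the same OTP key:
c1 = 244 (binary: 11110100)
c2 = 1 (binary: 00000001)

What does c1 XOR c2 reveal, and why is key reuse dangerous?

Step 1: c1 XOR c2 = (m1 XOR k) XOR (m2 XOR k).
Step 2: By XOR associativity/commutativity: = m1 XOR m2 XOR k XOR k = m1 XOR m2.
Step 3: 11110100 XOR 00000001 = 11110101 = 245.
Step 4: The key cancels out! An attacker learns m1 XOR m2 = 245, revealing the relationship between plaintexts.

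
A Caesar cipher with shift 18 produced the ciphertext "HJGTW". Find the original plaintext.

Step 1: Reverse the shift by subtracting 18 from each letter position.
  H (position 7) -> position (7-18) mod 26 = 15 -> P
  J (position 9) -> position (9-18) mod 26 = 17 -> R
  G (position 6) -> position (6-18) mod 26 = 14 -> O
  T (position 19) -> position (19-18) mod 26 = 1 -> B
  W (position 22) -> position (22-18) mod 26 = 4 -> E
Decrypted message: PROBE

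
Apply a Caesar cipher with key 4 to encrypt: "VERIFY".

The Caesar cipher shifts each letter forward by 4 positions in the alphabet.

Step 1: For each letter, shift forward by 4 positions (mod 26).
  V (position 21) -> position (21+4) mod 26 = 25 -> Z
  E (position 4) -> position (4+4) mod 26 = 8 -> I
  R (position 17) -> position (17+4) mod 26 = 21 -> V
  I (position 8) -> position (8+4) mod 26 = 12 -> M
  F (position 5) -> position (5+4) mod 26 = 9 -> J
  Y (position 24) -> position (24+4) mod 26 = 2 -> C
Result: ZIVMJC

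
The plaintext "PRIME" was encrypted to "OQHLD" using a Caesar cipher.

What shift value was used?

Step 1: Compare first letters: P (position 15) -> O (position 14).
Step 2: Shift = (14 - 15) mod 26 = 25.
The shift value is 25.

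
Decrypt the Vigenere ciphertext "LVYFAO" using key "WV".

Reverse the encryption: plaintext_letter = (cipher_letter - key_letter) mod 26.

Step 1: Extend key: WVWVWV
Step 2: Decrypt each letter (c - k) mod 26:
  L(11) - W(22) = (11-22) mod 26 = 15 = P
  V(21) - V(21) = (21-21) mod 26 = 0 = A
  Y(24) - W(22) = (24-22) mod 26 = 2 = C
  F(5) - V(21) = (5-21) mod 26 = 10 = K
  A(0) - W(22) = (0-22) mod 26 = 4 = E
  O(14) - V(21) = (14-21) mod 26 = 19 = T
Plaintext: PACKET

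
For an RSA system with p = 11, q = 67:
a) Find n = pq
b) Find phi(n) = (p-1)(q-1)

Step 1: n = p * q = 11 * 67 = 737.
Step 2: phi(n) = (p-1)(q-1) = 10 * 66 = 660.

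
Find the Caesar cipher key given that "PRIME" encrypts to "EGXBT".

Step 1: Compare first letters: P (position 15) -> E (position 4).
Step 2: Shift = (4 - 15) mod 26 = 15.
The shift value is 15.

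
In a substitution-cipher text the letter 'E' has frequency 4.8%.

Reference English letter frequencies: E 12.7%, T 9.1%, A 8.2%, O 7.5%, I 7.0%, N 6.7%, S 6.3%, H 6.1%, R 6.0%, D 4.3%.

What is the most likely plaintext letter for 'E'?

Step 1: The observed frequency is 4.8%.
Step 2: Compare with English frequencies:
  E: 12.7% (difference: 7.9%)
  T: 9.1% (difference: 4.3%)
  A: 8.2% (difference: 3.4%)
  O: 7.5% (difference: 2.7%)
  I: 7.0% (difference: 2.2%)
  N: 6.7% (difference: 1.9%)
  S: 6.3% (difference: 1.5%)
  H: 6.1% (difference: 1.3%)
  R: 6.0% (difference: 1.2%)
  D: 4.3% (difference: 0.5%) <-- closest
Step 3: 'E' most likely represents 'D' (frequency 4.3%).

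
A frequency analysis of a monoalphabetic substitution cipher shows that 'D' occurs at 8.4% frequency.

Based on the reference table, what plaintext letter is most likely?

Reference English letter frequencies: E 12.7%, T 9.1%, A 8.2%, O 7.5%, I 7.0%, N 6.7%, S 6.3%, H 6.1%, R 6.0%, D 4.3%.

Step 1: The observed frequency is 8.4%.
Step 2: Compare with English frequencies:
  E: 12.7% (difference: 4.3%)
  T: 9.1% (difference: 0.7%)
  A: 8.2% (difference: 0.2%) <-- closest
  O: 7.5% (difference: 0.9%)
  I: 7.0% (difference: 1.4%)
  N: 6.7% (difference: 1.7%)
  S: 6.3% (difference: 2.1%)
  H: 6.1% (difference: 2.3%)
  R: 6.0% (difference: 2.4%)
  D: 4.3% (difference: 4.1%)
Step 3: 'D' most likely represents 'A' (frequency 8.2%).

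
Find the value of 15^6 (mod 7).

Step 1: Compute 15^6 mod 7 step by step, reducing modulo 7 at each step.
  15^1 mod 7 = 1
  15^2 mod 7 = (1 * 15) mod 7 = 1
  15^3 mod 7 = (1 * 15) mod 7 = 1
  15^4 mod 7 = (1 * 15) mod 7 = 1
  15^5 mod 7 = (1 * 15) mod 7 = 1
  15^6 mod 7 = (1 * 15) mod 7 = 1
Step 2: Result = 1.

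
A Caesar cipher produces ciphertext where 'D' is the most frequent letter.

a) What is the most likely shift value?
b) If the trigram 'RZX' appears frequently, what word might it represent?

Step 1: In English, 'E' is the most frequent letter (12.7%).
Step 2: The most frequent ciphertext letter is 'D' (position 3).
Step 3: Shift = (3 - 4) mod 26 = 25.
Step 4: Decrypt 'RZX' by shifting back 25:
  R -> S
  Z -> A
  X -> Y
Step 5: 'RZX' decrypts to 'SAY'.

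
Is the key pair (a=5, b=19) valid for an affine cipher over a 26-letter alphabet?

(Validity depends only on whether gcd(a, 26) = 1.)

Step 1: Compute gcd(5, 26).
Step 2: gcd(5, 26) = 1.
Since gcd = 1, 5 is coprime with 26, so it is a valid key.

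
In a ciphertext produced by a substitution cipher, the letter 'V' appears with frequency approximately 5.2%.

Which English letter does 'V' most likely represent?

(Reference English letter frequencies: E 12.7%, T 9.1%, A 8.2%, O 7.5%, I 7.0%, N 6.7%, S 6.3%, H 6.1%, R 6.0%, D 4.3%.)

Step 1: The observed frequency is 5.2%.
Step 2: Compare with English frequencies:
  E: 12.7% (difference: 7.5%)
  T: 9.1% (difference: 3.9%)
  A: 8.2% (difference: 3.0%)
  O: 7.5% (difference: 2.3%)
  I: 7.0% (difference: 1.8%)
  N: 6.7% (difference: 1.5%)
  S: 6.3% (difference: 1.1%)
  H: 6.1% (difference: 0.9%)
  R: 6.0% (difference: 0.8%) <-- closest
  D: 4.3% (difference: 0.9%)
Step 3: 'V' most likely represents 'R' (frequency 6.0%).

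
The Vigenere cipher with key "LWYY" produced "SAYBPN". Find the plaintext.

Step 1: Extend key: LWYYLW
Step 2: Decrypt each letter (c - k) mod 26:
  S(18) - L(11) = (18-11) mod 26 = 7 = H
  A(0) - W(22) = (0-22) mod 26 = 4 = E
  Y(24) - Y(24) = (24-24) mod 26 = 0 = A
  B(1) - Y(24) = (1-24) mod 26 = 3 = D
  P(15) - L(11) = (15-11) mod 26 = 4 = E
  N(13) - W(22) = (13-22) mod 26 = 17 = R
Plaintext: HEADER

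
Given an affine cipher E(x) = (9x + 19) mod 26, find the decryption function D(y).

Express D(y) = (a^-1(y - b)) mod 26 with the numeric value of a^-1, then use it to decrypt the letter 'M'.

Step 1: Find a^-1, the modular inverse of 9 mod 26.
Step 2: We need 9 * a^-1 = 1 (mod 26).
Step 3: 9 * 3 = 27 = 1 * 26 + 1, so a^-1 = 3.
Step 4: D(y) = 3(y - 19) mod 26.
Step 5: Apply to 'M' (y = 12): D(12) = 3 * (12 - 19) mod 26 = 3 * -7 mod 26 = 5 -> 'F'.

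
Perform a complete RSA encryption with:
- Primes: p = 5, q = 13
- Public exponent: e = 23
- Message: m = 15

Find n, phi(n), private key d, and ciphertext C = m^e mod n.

Step 1: n = 5 * 13 = 65.
Step 2: phi(n) = (5-1)(13-1) = 4 * 12 = 48.
Step 3: Find d = 23^(-1) mod 48 = 23.
  Verify: 23 * 23 = 529 = 1 (mod 48).
Step 4: C = 15^23 mod 65 = 20.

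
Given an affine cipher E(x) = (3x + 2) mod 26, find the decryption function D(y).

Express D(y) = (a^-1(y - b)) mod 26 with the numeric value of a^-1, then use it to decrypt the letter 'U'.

Step 1: Find a^-1, the modular inverse of 3 mod 26.
Step 2: We need 3 * a^-1 = 1 (mod 26).
Step 3: 3 * 9 = 27 = 1 * 26 + 1, so a^-1 = 9.
Step 4: D(y) = 9(y - 2) mod 26.
Step 5: Apply to 'U' (y = 20): D(20) = 9 * (20 - 2) mod 26 = 9 * 18 mod 26 = 6 -> 'G'.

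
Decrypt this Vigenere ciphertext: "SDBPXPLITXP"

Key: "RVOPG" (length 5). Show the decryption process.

Step 1: Key 'RVOPG' has length 5. Extended key: RVOPGRVOPGR
Step 2: Decrypt each position:
  S(18) - R(17) = 1 = B
  D(3) - V(21) = 8 = I
  B(1) - O(14) = 13 = N
  P(15) - P(15) = 0 = A
  X(23) - G(6) = 17 = R
  P(15) - R(17) = 24 = Y
  L(11) - V(21) = 16 = Q
  I(8) - O(14) = 20 = U
  T(19) - P(15) = 4 = E
  X(23) - G(6) = 17 = R
  P(15) - R(17) = 24 = Y
Plaintext: BINARYQUERY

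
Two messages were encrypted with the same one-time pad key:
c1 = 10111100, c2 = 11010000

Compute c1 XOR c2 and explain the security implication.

Step 1: c1 XOR c2 = (m1 XOR k) XOR (m2 XOR k).
Step 2: By XOR associativity/commutativity: = m1 XOR m2 XOR k XOR k = m1 XOR m2.
Step 3: 10111100 XOR 11010000 = 01101100 = 108.
Step 4: The key cancels out! An attacker learns m1 XOR m2 = 108, revealing the relationship between plaintexts.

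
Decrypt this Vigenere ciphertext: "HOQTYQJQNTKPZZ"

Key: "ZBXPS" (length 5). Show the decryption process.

Step 1: Key 'ZBXPS' has length 5. Extended key: ZBXPSZBXPSZBXP
Step 2: Decrypt each position:
  H(7) - Z(25) = 8 = I
  O(14) - B(1) = 13 = N
  Q(16) - X(23) = 19 = T
  T(19) - P(15) = 4 = E
  Y(24) - S(18) = 6 = G
  Q(16) - Z(25) = 17 = R
  J(9) - B(1) = 8 = I
  Q(16) - X(23) = 19 = T
  N(13) - P(15) = 24 = Y
  T(19) - S(18) = 1 = B
  K(10) - Z(25) = 11 = L
  P(15) - B(1) = 14 = O
  Z(25) - X(23) = 2 = C
  Z(25) - P(15) = 10 = K
Plaintext: INTEGRITYBLOCK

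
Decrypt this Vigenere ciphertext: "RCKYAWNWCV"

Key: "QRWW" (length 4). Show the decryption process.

Step 1: Key 'QRWW' has length 4. Extended key: QRWWQRWWQR
Step 2: Decrypt each position:
  R(17) - Q(16) = 1 = B
  C(2) - R(17) = 11 = L
  K(10) - W(22) = 14 = O
  Y(24) - W(22) = 2 = C
  A(0) - Q(16) = 10 = K
  W(22) - R(17) = 5 = F
  N(13) - W(22) = 17 = R
  W(22) - W(22) = 0 = A
  C(2) - Q(16) = 12 = M
  V(21) - R(17) = 4 = E
Plaintext: BLOCKFRAME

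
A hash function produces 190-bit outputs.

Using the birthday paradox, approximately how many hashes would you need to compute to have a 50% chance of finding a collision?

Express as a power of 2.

Step 1: The birthday paradox gives collision probability ~50% after sqrt(2^n) = 2^(n/2) hashes.
Step 2: For 190-bit output: 2^(190/2) = 2^95.
Step 3: Approximately 2^95 hash computations needed.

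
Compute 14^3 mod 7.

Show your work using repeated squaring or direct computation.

Step 1: Compute 14^3 mod 7 step by step, reducing modulo 7 at each step.
  14^1 mod 7 = 0
  14^2 mod 7 = (0 * 14) mod 7 = 0
  14^3 mod 7 = (0 * 14) mod 7 = 0
Step 2: Result = 0.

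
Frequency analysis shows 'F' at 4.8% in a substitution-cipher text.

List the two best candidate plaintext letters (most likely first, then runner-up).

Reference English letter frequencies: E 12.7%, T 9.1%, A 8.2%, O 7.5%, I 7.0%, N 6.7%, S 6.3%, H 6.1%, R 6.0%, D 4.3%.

Step 1: Observed frequency of 'F' is 4.8%.
Step 2: Compute distances to each reference frequency and sort:
  D (4.3%): difference = 0.5% <-- BEST
  R (6.0%): difference = 1.2% <-- RUNNER-UP
  H (6.1%): difference = 1.3%
  S (6.3%): difference = 1.5%
  N (6.7%): difference = 1.9%
Step 3: Most likely is 'D' (4.3%, diff 0.5%); second most likely is 'R' (6.0%, diff 1.2%).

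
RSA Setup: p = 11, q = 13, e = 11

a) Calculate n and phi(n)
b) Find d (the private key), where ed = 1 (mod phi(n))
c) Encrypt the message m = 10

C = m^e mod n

Step 1: n = 11 * 13 = 143.
Step 2: phi(n) = (11-1)(13-1) = 10 * 12 = 120.
Step 3: Find d = 11^(-1) mod 120 = 11.
  Verify: 11 * 11 = 121 = 1 (mod 120).
Step 4: C = 10^11 mod 143 = 43.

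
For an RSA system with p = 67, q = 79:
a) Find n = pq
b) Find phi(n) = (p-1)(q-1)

Step 1: n = p * q = 67 * 79 = 5293.
Step 2: phi(n) = (p-1)(q-1) = 66 * 78 = 5148.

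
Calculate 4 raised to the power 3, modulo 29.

Step 1: Compute 4^3 mod 29 step by step, reducing modulo 29 at each step.
  4^1 mod 29 = 4
  4^2 mod 29 = (4 * 4) mod 29 = 16
  4^3 mod 29 = (16 * 4) mod 29 = 6
Step 2: Result = 6.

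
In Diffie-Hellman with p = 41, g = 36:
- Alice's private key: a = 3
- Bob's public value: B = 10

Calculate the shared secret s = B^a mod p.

Step 1: s = B^a mod p = 10^3 mod 41.
  10^1 mod 41 = 10
  10^2 mod 41 = (10 * 10) mod 41 = 18
  10^3 mod 41 = (18 * 10) mod 41 = 16
Result: shared secret = 16.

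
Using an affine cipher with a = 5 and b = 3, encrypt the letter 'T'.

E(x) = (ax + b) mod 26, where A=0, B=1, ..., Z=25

Step 1: Convert 'T' to number: x = 19.
Step 2: E(19) = (5 * 19 + 3) mod 26 = 98 mod 26 = 20.
Step 3: Convert 20 back to letter: U.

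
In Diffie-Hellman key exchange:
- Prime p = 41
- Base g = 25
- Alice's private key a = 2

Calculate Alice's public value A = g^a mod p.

Step 1: A = g^a mod p = 25^2 mod 41.
  25^1 mod 41 = 25
  25^2 mod 41 = (25 * 25) mod 41 = 10
Result: A = 10.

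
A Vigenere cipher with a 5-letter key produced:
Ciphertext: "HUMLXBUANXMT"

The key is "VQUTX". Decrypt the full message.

Step 1: Key 'VQUTX' has length 5. Extended key: VQUTXVQUTXVQ
Step 2: Decrypt each position:
  H(7) - V(21) = 12 = M
  U(20) - Q(16) = 4 = E
  M(12) - U(20) = 18 = S
  L(11) - T(19) = 18 = S
  X(23) - X(23) = 0 = A
  B(1) - V(21) = 6 = G
  U(20) - Q(16) = 4 = E
  A(0) - U(20) = 6 = G
  N(13) - T(19) = 20 = U
  X(23) - X(23) = 0 = A
  M(12) - V(21) = 17 = R
  T(19) - Q(16) = 3 = D
Plaintext: MESSAGEGUARD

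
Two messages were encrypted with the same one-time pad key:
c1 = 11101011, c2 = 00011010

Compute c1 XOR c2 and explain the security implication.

Step 1: c1 XOR c2 = (m1 XOR k) XOR (m2 XOR k).
Step 2: By XOR associativity/commutativity: = m1 XOR m2 XOR k XOR k = m1 XOR m2.
Step 3: 11101011 XOR 00011010 = 11110001 = 241.
Step 4: The key cancels out! An attacker learns m1 XOR m2 = 241, revealing the relationship between plaintexts.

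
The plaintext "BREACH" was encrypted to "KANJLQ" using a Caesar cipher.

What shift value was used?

Step 1: Compare first letters: B (position 1) -> K (position 10).
Step 2: Shift = (10 - 1) mod 26 = 9.
The shift value is 9.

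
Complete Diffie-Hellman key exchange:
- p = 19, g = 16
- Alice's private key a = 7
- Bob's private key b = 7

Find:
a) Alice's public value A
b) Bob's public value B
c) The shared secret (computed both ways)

Step 1: A = g^a mod p = 16^7 mod 19 = 17.
Step 2: B = g^b mod p = 16^7 mod 19 = 17.
Step 3: Alice computes s = B^a mod p = 17^7 mod 19 = 5.
Step 4: Bob computes s = A^b mod p = 17^7 mod 19 = 5.
Both sides agree: shared secret = 5.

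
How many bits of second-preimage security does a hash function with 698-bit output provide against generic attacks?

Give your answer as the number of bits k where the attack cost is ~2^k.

Step 1: The hash has a 698-bit output.
Step 2: Second-preimage resistance means: given a specific input x, it should be infeasible to find a different y with h(y) = h(x).
With a 698-bit output, a generic search for a second preimage costs about 2^698 evaluations (each trial matches the fixed target with probability 2^-698).
Step 3: Security level = 698 bits.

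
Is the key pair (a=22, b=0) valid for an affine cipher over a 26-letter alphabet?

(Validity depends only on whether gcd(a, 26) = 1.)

Step 1: Compute gcd(22, 26).
Step 2: gcd(22, 26) = 2.
Since gcd = 2 != 1, 22 shares a common factor with 26, so it cannot be used.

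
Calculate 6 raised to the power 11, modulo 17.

Step 1: Compute 6^11 mod 17 step by step, reducing modulo 17 at each step.
  6^1 mod 17 = 6
  6^2 mod 17 = (6 * 6) mod 17 = 2
  6^3 mod 17 = (2 * 6) mod 17 = 12
  6^4 mod 17 = (12 * 6) mod 17 = 4
  6^5 mod 17 = (4 * 6) mod 17 = 7
  6^6 mod 17 = (7 * 6) mod 17 = 8
  6^7 mod 17 = (8 * 6) mod 17 = 14
  6^8 mod 17 = (14 * 6) mod 17 = 16
  6^9 mod 17 = (16 * 6) mod 17 = 11
  6^10 mod 17 = (11 * 6) mod 17 = 15
  6^11 mod 17 = (15 * 6) mod 17 = 5
Step 2: Result = 5.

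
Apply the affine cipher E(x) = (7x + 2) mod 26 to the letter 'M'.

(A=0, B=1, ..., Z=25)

Step 1: Convert 'M' to number: x = 12.
Step 2: E(12) = (7 * 12 + 2) mod 26 = 86 mod 26 = 8.
Step 3: Convert 8 back to letter: I.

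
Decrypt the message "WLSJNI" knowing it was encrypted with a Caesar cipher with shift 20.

Step 1: Reverse the shift by subtracting 20 from each letter position.
  W (position 22) -> position (22-20) mod 26 = 2 -> C
  L (position 11) -> position (11-20) mod 26 = 17 -> R
  S (position 18) -> position (18-20) mod 26 = 24 -> Y
  J (position 9) -> position (9-20) mod 26 = 15 -> P
  N (position 13) -> position (13-20) mod 26 = 19 -> T
  I (position 8) -> position (8-20) mod 26 = 14 -> O
Decrypted message: CRYPTO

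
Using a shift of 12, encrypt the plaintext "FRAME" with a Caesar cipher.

Step 1: For each letter, shift forward by 12 positions (mod 26).
  F (position 5) -> position (5+12) mod 26 = 17 -> R
  R (position 17) -> position (17+12) mod 26 = 3 -> D
  A (position 0) -> position (0+12) mod 26 = 12 -> M
  M (position 12) -> position (12+12) mod 26 = 24 -> Y
  E (position 4) -> position (4+12) mod 26 = 16 -> Q
Result: RDMYQ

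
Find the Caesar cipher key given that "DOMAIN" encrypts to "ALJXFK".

Step 1: Compare first letters: D (position 3) -> A (position 0).
Step 2: Shift = (0 - 3) mod 26 = 23.
The shift value is 23.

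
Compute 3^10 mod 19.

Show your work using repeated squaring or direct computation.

Step 1: Compute 3^10 mod 19 step by step, reducing modulo 19 at each step.
  3^1 mod 19 = 3
  3^2 mod 19 = (3 * 3) mod 19 = 9
  3^3 mod 19 = (9 * 3) mod 19 = 8
  3^4 mod 19 = (8 * 3) mod 19 = 5
  3^5 mod 19 = (5 * 3) mod 19 = 15
  3^6 mod 19 = (15 * 3) mod 19 = 7
  3^7 mod 19 = (7 * 3) mod 19 = 2
  3^8 mod 19 = (2 * 3) mod 19 = 6
  3^9 mod 19 = (6 * 3) mod 19 = 18
  3^10 mod 19 = (18 * 3) mod 19 = 16
Step 2: Result = 16.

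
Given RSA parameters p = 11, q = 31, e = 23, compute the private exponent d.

Step 1: n = 11 * 31 = 341.
Step 2: phi(n) = 10 * 30 = 300.
Step 3: Find d such that 23 * d = 1 (mod 300).
Step 4: d = 23^(-1) mod 300 = 287.
Verification: 23 * 287 = 6601 = 22 * 300 + 1.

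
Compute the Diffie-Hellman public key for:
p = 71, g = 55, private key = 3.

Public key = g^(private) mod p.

Step 1: A = g^a mod p = 55^3 mod 71.
  55^1 mod 71 = 55
  55^2 mod 71 = (55 * 55) mod 71 = 43
  55^3 mod 71 = (43 * 55) mod 71 = 22
Result: A = 22.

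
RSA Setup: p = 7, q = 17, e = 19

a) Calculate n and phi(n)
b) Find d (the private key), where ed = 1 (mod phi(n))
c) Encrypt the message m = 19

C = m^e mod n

Step 1: n = 7 * 17 = 119.
Step 2: phi(n) = (7-1)(17-1) = 6 * 16 = 96.
Step 3: Find d = 19^(-1) mod 96 = 91.
  Verify: 19 * 91 = 1729 = 1 (mod 96).
Step 4: C = 19^19 mod 119 = 110.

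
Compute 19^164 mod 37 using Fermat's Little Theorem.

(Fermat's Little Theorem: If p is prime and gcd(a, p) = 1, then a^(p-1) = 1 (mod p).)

Step 1: Since 37 is prime, by Fermat's Little Theorem: 19^36 = 1 (mod 37).
Step 2: Reduce exponent: 164 mod 36 = 20.
Step 3: So 19^164 = 19^20 (mod 37).
Step 4: 19^20 mod 37 = 9.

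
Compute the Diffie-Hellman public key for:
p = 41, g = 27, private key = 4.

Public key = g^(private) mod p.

Step 1: A = g^a mod p = 27^4 mod 41.
  27^1 mod 41 = 27
  27^2 mod 41 = (27 * 27) mod 41 = 32
  27^3 mod 41 = (32 * 27) mod 41 = 3
  27^4 mod 41 = (3 * 27) mod 41 = 40
Result: A = 40.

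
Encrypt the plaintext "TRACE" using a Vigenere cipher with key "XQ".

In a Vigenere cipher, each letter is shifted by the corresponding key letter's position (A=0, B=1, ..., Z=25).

Step 1: Repeat key to match plaintext length:
  Plaintext: TRACE
  Key:       XQXQX
Step 2: Encrypt each letter:
  T(19) + X(23) = (19+23) mod 26 = 16 = Q
  R(17) + Q(16) = (17+16) mod 26 = 7 = H
  A(0) + X(23) = (0+23) mod 26 = 23 = X
  C(2) + Q(16) = (2+16) mod 26 = 18 = S
  E(4) + X(23) = (4+23) mod 26 = 1 = B
Ciphertext: QHXSB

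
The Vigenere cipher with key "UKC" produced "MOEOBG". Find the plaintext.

Step 1: Extend key: UKCUKC
Step 2: Decrypt each letter (c - k) mod 26:
  M(12) - U(20) = (12-20) mod 26 = 18 = S
  O(14) - K(10) = (14-10) mod 26 = 4 = E
  E(4) - C(2) = (4-2) mod 26 = 2 = C
  O(14) - U(20) = (14-20) mod 26 = 20 = U
  B(1) - K(10) = (1-10) mod 26 = 17 = R
  G(6) - C(2) = (6-2) mod 26 = 4 = E
Plaintext: SECURE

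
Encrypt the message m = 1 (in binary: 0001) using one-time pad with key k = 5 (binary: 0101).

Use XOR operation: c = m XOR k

Step 1: Write out the XOR operation bit by bit:
  Message: 0001
  Key:     0101
  XOR:     0100
Step 2: Convert to decimal: 0100 = 4.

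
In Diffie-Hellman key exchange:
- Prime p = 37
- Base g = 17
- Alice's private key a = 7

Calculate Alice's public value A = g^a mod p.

Step 1: A = g^a mod p = 17^7 mod 37.
  17^1 mod 37 = 17
  17^2 mod 37 = (17 * 17) mod 37 = 30
  17^3 mod 37 = (30 * 17) mod 37 = 29
  17^4 mod 37 = (29 * 17) mod 37 = 12
  17^5 mod 37 = (12 * 17) mod 37 = 19
  17^6 mod 37 = (19 * 17) mod 37 = 27
  17^7 mod 37 = (27 * 17) mod 37 = 15
Result: A = 15.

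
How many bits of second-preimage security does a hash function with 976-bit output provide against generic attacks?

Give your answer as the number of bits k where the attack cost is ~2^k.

Step 1: The hash has a 976-bit output.
Step 2: Second-preimage resistance means: given a specific input x, it should be infeasible to find a different y with h(y) = h(x).
With a 976-bit output, a generic search for a second preimage costs about 2^976 evaluations (each trial matches the fixed target with probability 2^-976).
Step 3: Security level = 976 bits.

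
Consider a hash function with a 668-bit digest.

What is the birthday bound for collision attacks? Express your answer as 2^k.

Step 1: The birthday paradox gives collision probability ~50% after sqrt(2^n) = 2^(n/2) hashes.
Step 2: For 668-bit output: 2^(668/2) = 2^334.
Step 3: Approximately 2^334 hash computations needed.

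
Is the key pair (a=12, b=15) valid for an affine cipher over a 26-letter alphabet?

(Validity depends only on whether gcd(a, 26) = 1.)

Step 1: Compute gcd(12, 26).
Step 2: gcd(12, 26) = 2.
Since gcd = 2 != 1, 12 shares a common factor with 26, so it cannot be used.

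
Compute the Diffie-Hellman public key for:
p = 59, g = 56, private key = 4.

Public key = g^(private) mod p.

Step 1: A = g^a mod p = 56^4 mod 59.
  56^1 mod 59 = 56
  56^2 mod 59 = (56 * 56) mod 59 = 9
  56^3 mod 59 = (9 * 56) mod 59 = 32
  56^4 mod 59 = (32 * 56) mod 59 = 22
Result: A = 22.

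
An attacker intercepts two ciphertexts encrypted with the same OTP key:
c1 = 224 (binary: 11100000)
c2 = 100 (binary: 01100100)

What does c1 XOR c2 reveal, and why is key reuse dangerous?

Step 1: c1 XOR c2 = (m1 XOR k) XOR (m2 XOR k).
Step 2: By XOR associativity/commutativity: = m1 XOR m2 XOR k XOR k = m1 XOR m2.
Step 3: 11100000 XOR 01100100 = 10000100 = 132.
Step 4: The key cancels out! An attacker learns m1 XOR m2 = 132, revealing the relationship between plaintexts.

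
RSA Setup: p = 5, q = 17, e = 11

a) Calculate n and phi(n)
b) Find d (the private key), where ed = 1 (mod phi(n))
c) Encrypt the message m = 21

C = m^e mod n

Step 1: n = 5 * 17 = 85.
Step 2: phi(n) = (5-1)(17-1) = 4 * 16 = 64.
Step 3: Find d = 11^(-1) mod 64 = 35.
  Verify: 11 * 35 = 385 = 1 (mod 64).
Step 4: C = 21^11 mod 85 = 81.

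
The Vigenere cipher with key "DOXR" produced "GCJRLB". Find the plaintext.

Step 1: Extend key: DOXRDO
Step 2: Decrypt each letter (c - k) mod 26:
  G(6) - D(3) = (6-3) mod 26 = 3 = D
  C(2) - O(14) = (2-14) mod 26 = 14 = O
  J(9) - X(23) = (9-23) mod 26 = 12 = M
  R(17) - R(17) = (17-17) mod 26 = 0 = A
  L(11) - D(3) = (11-3) mod 26 = 8 = I
  B(1) - O(14) = (1-14) mod 26 = 13 = N
Plaintext: DOMAIN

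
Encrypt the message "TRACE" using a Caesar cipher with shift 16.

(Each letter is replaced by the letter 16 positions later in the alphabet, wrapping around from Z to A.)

Step 1: For each letter, shift forward by 16 positions (mod 26).
  T (position 19) -> position (19+16) mod 26 = 9 -> J
  R (position 17) -> position (17+16) mod 26 = 7 -> H
  A (position 0) -> position (0+16) mod 26 = 16 -> Q
  C (position 2) -> position (2+16) mod 26 = 18 -> S
  E (position 4) -> position (4+16) mod 26 = 20 -> U
Result: JHQSU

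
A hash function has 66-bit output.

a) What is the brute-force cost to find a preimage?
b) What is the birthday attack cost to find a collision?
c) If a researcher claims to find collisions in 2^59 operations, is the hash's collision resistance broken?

Step 1: Preimage resistance requires brute-force of 2^66 operations.
Step 2: Collision resistance (birthday bound) = 2^(66/2) = 2^33.
Step 3: The claimed attack costs 2^59 operations.
Step 4: Since 2^59 >= 2^33, the claimed attack is no faster than the generic birthday attack, so this does not break collision resistance.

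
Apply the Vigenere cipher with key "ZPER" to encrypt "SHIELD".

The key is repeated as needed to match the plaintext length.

Step 1: Repeat key to match plaintext length:
  Plaintext: SHIELD
  Key:       ZPERZP
Step 2: Encrypt each letter:
  S(18) + Z(25) = (18+25) mod 26 = 17 = R
  H(7) + P(15) = (7+15) mod 26 = 22 = W
  I(8) + E(4) = (8+4) mod 26 = 12 = M
  E(4) + R(17) = (4+17) mod 26 = 21 = V
  L(11) + Z(25) = (11+25) mod 26 = 10 = K
  D(3) + P(15) = (3+15) mod 26 = 18 = S
Ciphertext: RWMVKS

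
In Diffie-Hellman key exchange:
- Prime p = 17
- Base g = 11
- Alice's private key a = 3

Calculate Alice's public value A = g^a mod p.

Step 1: A = g^a mod p = 11^3 mod 17.
  11^1 mod 17 = 11
  11^2 mod 17 = (11 * 11) mod 17 = 2
  11^3 mod 17 = (2 * 11) mod 17 = 5
Result: A = 5.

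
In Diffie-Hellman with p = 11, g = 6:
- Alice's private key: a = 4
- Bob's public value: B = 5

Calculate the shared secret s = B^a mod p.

Step 1: s = B^a mod p = 5^4 mod 11.
  5^1 mod 11 = 5
  5^2 mod 11 = (5 * 5) mod 11 = 3
  5^3 mod 11 = (3 * 5) mod 11 = 4
  5^4 mod 11 = (4 * 5) mod 11 = 9
Result: shared secret = 9.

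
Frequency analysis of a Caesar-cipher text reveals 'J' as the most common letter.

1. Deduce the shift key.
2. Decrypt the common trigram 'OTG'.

Step 1: In English, 'E' is the most frequent letter (12.7%).
Step 2: The most frequent ciphertext letter is 'J' (position 9).
Step 3: Shift = (9 - 4) mod 26 = 5.
Step 4: Decrypt 'OTG' by shifting back 5:
  O -> J
  T -> O
  G -> B
Step 5: 'OTG' decrypts to 'JOB'.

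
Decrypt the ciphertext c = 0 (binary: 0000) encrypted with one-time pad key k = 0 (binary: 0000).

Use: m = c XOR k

Step 1: XOR ciphertext with key:
  Ciphertext: 0000
  Key:        0000
  XOR:        0000
Step 2: Plaintext = 0000 = 0 in decimal.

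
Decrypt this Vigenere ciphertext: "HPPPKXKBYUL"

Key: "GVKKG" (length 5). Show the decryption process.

Step 1: Key 'GVKKG' has length 5. Extended key: GVKKGGVKKGG
Step 2: Decrypt each position:
  H(7) - G(6) = 1 = B
  P(15) - V(21) = 20 = U
  P(15) - K(10) = 5 = F
  P(15) - K(10) = 5 = F
  K(10) - G(6) = 4 = E
  X(23) - G(6) = 17 = R
  K(10) - V(21) = 15 = P
  B(1) - K(10) = 17 = R
  Y(24) - K(10) = 14 = O
  U(20) - G(6) = 14 = O
  L(11) - G(6) = 5 = F
Plaintext: BUFFERPROOF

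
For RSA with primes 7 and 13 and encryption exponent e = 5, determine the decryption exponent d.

Step 1: n = 7 * 13 = 91.
Step 2: phi(n) = 6 * 12 = 72.
Step 3: Find d such that 5 * d = 1 (mod 72).
Step 4: d = 5^(-1) mod 72 = 29.
Verification: 5 * 29 = 145 = 2 * 72 + 1.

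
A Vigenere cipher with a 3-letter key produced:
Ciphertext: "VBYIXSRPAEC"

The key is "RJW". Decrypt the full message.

Step 1: Key 'RJW' has length 3. Extended key: RJWRJWRJWRJ
Step 2: Decrypt each position:
  V(21) - R(17) = 4 = E
  B(1) - J(9) = 18 = S
  Y(24) - W(22) = 2 = C
  I(8) - R(17) = 17 = R
  X(23) - J(9) = 14 = O
  S(18) - W(22) = 22 = W
  R(17) - R(17) = 0 = A
  P(15) - J(9) = 6 = G
  A(0) - W(22) = 4 = E
  E(4) - R(17) = 13 = N
  C(2) - J(9) = 19 = T
Plaintext: ESCROWAGENT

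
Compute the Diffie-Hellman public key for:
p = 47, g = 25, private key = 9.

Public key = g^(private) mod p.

Step 1: A = g^a mod p = 25^9 mod 47.
  25^1 mod 47 = 25
  25^2 mod 47 = (25 * 25) mod 47 = 14
  25^3 mod 47 = (14 * 25) mod 47 = 21
  25^4 mod 47 = (21 * 25) mod 47 = 8
  25^5 mod 47 = (8 * 25) mod 47 = 12
  25^6 mod 47 = (12 * 25) mod 47 = 18
  25^7 mod 47 = (18 * 25) mod 47 = 27
  25^8 mod 47 = (27 * 25) mod 47 = 17
  25^9 mod 47 = (17 * 25) mod 47 = 2
Result: A = 2.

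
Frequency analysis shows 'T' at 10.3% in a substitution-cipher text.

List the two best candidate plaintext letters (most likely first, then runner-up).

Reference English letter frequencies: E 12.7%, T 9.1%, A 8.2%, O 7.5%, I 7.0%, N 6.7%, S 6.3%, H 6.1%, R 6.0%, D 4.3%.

Step 1: Observed frequency of 'T' is 10.3%.
Step 2: Compute distances to each reference frequency and sort:
  T (9.1%): difference = 1.2% <-- BEST
  A (8.2%): difference = 2.1% <-- RUNNER-UP
  E (12.7%): difference = 2.4%
  O (7.5%): difference = 2.8%
  I (7.0%): difference = 3.3%
Step 3: Most likely is 'T' (9.1%, diff 1.2%); second most likely is 'A' (8.2%, diff 2.1%).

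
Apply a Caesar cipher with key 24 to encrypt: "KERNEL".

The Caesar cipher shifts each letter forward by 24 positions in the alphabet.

Step 1: For each letter, shift forward by 24 positions (mod 26).
  K (position 10) -> position (10+24) mod 26 = 8 -> I
  E (position 4) -> position (4+24) mod 26 = 2 -> C
  R (position 17) -> position (17+24) mod 26 = 15 -> P
  N (position 13) -> position (13+24) mod 26 = 11 -> L
  E (position 4) -> position (4+24) mod 26 = 2 -> C
  L (position 11) -> position (11+24) mod 26 = 9 -> J
Result: ICPLCJ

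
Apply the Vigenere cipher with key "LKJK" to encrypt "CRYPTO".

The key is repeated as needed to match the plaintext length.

Step 1: Repeat key to match plaintext length:
  Plaintext: CRYPTO
  Key:       LKJKLK
Step 2: Encrypt each letter:
  C(2) + L(11) = (2+11) mod 26 = 13 = N
  R(17) + K(10) = (17+10) mod 26 = 1 = B
  Y(24) + J(9) = (24+9) mod 26 = 7 = H
  P(15) + K(10) = (15+10) mod 26 = 25 = Z
  T(19) + L(11) = (19+11) mod 26 = 4 = E
  O(14) + K(10) = (14+10) mod 26 = 24 = Y
Ciphertext: NBHZEY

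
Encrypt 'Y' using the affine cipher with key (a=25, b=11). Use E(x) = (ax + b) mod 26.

Step 1: Convert 'Y' to number: x = 24.
Step 2: E(24) = (25 * 24 + 11) mod 26 = 611 mod 26 = 13.
Step 3: Convert 13 back to letter: N.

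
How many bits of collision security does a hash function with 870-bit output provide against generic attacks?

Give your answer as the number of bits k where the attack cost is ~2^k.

Step 1: The hash has a 870-bit output.
Step 2: Collision resistance means it should be infeasible to find any x != y with h(x) = h(y).
By the birthday bound, a generic collision search succeeds after about sqrt(2^870) = 2^(870/2) = 2^435 evaluations.
Step 3: Security level = 435 bits.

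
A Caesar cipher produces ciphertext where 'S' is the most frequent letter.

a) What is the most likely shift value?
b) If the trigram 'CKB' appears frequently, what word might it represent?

Step 1: In English, 'E' is the most frequent letter (12.7%).
Step 2: The most frequent ciphertext letter is 'S' (position 18).
Step 3: Shift = (18 - 4) mod 26 = 14.
Step 4: Decrypt 'CKB' by shifting back 14:
  C -> O
  K -> W
  B -> N
Step 5: 'CKB' decrypts to 'OWN'.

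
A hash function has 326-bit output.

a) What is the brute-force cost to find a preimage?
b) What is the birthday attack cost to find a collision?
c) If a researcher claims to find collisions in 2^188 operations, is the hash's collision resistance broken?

Step 1: Preimage resistance requires brute-force of 2^326 operations.
Step 2: Collision resistance (birthday bound) = 2^(326/2) = 2^163.
Step 3: The claimed attack costs 2^188 operations.
Step 4: Since 2^188 >= 2^163, the claimed attack is no faster than the generic birthday attack, so this does not break collision resistance.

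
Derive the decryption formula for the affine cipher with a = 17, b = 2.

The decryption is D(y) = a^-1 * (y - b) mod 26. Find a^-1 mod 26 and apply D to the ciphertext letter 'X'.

Step 1: Find a^-1, the modular inverse of 17 mod 26.
Step 2: We need 17 * a^-1 = 1 (mod 26).
Step 3: 17 * 23 = 391 = 15 * 26 + 1, so a^-1 = 23.
Step 4: D(y) = 23(y - 2) mod 26.
Step 5: Apply to 'X' (y = 23): D(23) = 23 * (23 - 2) mod 26 = 23 * 21 mod 26 = 15 -> 'P'.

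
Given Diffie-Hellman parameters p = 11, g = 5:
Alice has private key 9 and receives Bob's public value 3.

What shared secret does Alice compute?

Step 1: s = B^a mod p = 3^9 mod 11.
  3^1 mod 11 = 3
  3^2 mod 11 = (3 * 3) mod 11 = 9
  3^3 mod 11 = (9 * 3) mod 11 = 5
  3^4 mod 11 = (5 * 3) mod 11 = 4
  3^5 mod 11 = (4 * 3) mod 11 = 1
  3^6 mod 11 = (1 * 3) mod 11 = 3
  3^7 mod 11 = (3 * 3) mod 11 = 9
  3^8 mod 11 = (9 * 3) mod 11 = 5
  3^9 mod 11 = (5 * 3) mod 11 = 4
Result: shared secret = 4.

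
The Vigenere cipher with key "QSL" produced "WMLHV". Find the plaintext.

Step 1: Extend key: QSLQS
Step 2: Decrypt each letter (c - k) mod 26:
  W(22) - Q(16) = (22-16) mod 26 = 6 = G
  M(12) - S(18) = (12-18) mod 26 = 20 = U
  L(11) - L(11) = (11-11) mod 26 = 0 = A
  H(7) - Q(16) = (7-16) mod 26 = 17 = R
  V(21) - S(18) = (21-18) mod 26 = 3 = D
Plaintext: GUARD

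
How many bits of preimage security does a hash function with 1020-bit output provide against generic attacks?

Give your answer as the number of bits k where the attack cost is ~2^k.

Step 1: The hash has a 1020-bit output.
Step 2: Preimage resistance means: given a digest h(x), it should be infeasible to find any input that hashes to it.
With a 1020-bit output there are 2^1020 possible digests, so a generic brute-force preimage search costs about 2^1020 evaluations.
Step 3: Security level = 1020 bits.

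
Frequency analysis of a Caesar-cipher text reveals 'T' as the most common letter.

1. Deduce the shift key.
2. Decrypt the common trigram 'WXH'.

Step 1: In English, 'E' is the most frequent letter (12.7%).
Step 2: The most frequent ciphertext letter is 'T' (position 19).
Step 3: Shift = (19 - 4) mod 26 = 15.
Step 4: Decrypt 'WXH' by shifting back 15:
  W -> H
  X -> I
  H -> S
Step 5: 'WXH' decrypts to 'HIS'.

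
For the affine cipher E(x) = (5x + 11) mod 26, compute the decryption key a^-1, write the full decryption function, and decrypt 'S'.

Step 1: Find a^-1, the modular inverse of 5 mod 26.
Step 2: We need 5 * a^-1 = 1 (mod 26).
Step 3: 5 * 21 = 105 = 4 * 26 + 1, so a^-1 = 21.
Step 4: D(y) = 21(y - 11) mod 26.
Step 5: Apply to 'S' (y = 18): D(18) = 21 * (18 - 11) mod 26 = 21 * 7 mod 26 = 17 -> 'R'.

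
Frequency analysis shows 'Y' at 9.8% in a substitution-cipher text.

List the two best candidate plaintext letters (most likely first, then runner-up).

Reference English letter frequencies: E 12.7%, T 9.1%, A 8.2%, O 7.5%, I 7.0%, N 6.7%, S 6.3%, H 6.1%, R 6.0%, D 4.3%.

Step 1: Observed frequency of 'Y' is 9.8%.
Step 2: Compute distances to each reference frequency and sort:
  T (9.1%): difference = 0.7% <-- BEST
  A (8.2%): difference = 1.6% <-- RUNNER-UP
  O (7.5%): difference = 2.3%
  I (7.0%): difference = 2.8%
  E (12.7%): difference = 2.9%
Step 3: Most likely is 'T' (9.1%, diff 0.7%); second most likely is 'A' (8.2%, diff 1.6%).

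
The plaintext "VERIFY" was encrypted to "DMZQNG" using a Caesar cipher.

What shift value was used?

Step 1: Compare first letters: V (position 21) -> D (position 3).
Step 2: Shift = (3 - 21) mod 26 = 8.
The shift value is 8.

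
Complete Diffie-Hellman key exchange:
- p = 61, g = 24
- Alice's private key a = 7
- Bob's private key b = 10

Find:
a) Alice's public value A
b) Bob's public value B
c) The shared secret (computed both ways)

Step 1: A = g^a mod p = 24^7 mod 61 = 8.
Step 2: B = g^b mod p = 24^10 mod 61 = 60.
Step 3: Alice computes s = B^a mod p = 60^7 mod 61 = 60.
Step 4: Bob computes s = A^b mod p = 8^10 mod 61 = 60.
Both sides agree: shared secret = 60.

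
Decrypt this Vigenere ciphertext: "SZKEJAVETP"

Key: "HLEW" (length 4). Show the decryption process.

Step 1: Key 'HLEW' has length 4. Extended key: HLEWHLEWHL
Step 2: Decrypt each position:
  S(18) - H(7) = 11 = L
  Z(25) - L(11) = 14 = O
  K(10) - E(4) = 6 = G
  E(4) - W(22) = 8 = I
  J(9) - H(7) = 2 = C
  A(0) - L(11) = 15 = P
  V(21) - E(4) = 17 = R
  E(4) - W(22) = 8 = I
  T(19) - H(7) = 12 = M
  P(15) - L(11) = 4 = E
Plaintext: LOGICPRIME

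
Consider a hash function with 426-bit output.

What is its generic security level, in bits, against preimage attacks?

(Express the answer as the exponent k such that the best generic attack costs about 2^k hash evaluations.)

Step 1: The hash has a 426-bit output.
Step 2: Preimage resistance means: given a digest h(x), it should be infeasible to find any input that hashes to it.
With a 426-bit output there are 2^426 possible digests, so a generic brute-force preimage search costs about 2^426 evaluations.
Step 3: Security level = 426 bits.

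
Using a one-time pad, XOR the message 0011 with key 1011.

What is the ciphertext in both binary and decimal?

Step 1: Write out the XOR operation bit by bit:
  Message: 0011
  Key:     1011
  XOR:     1000
Step 2: Convert to decimal: 1000 = 8.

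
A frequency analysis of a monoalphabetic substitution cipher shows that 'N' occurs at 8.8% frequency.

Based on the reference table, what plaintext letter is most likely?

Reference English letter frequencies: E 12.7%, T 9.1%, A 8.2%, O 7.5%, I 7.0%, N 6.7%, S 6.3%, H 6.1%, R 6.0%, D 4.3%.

Step 1: The observed frequency is 8.8%.
Step 2: Compare with English frequencies:
  E: 12.7% (difference: 3.9%)
  T: 9.1% (difference: 0.3%) <-- closest
  A: 8.2% (difference: 0.6%)
  O: 7.5% (difference: 1.3%)
  I: 7.0% (difference: 1.8%)
  N: 6.7% (difference: 2.1%)
  S: 6.3% (difference: 2.5%)
  H: 6.1% (difference: 2.7%)
  R: 6.0% (difference: 2.8%)
  D: 4.3% (difference: 4.5%)
Step 3: 'N' most likely represents 'T' (frequency 9.1%).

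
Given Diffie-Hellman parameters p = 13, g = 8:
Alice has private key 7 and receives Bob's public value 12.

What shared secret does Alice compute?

Step 1: s = B^a mod p = 12^7 mod 13.
  12^1 mod 13 = 12
  12^2 mod 13 = (12 * 12) mod 13 = 1
  12^3 mod 13 = (1 * 12) mod 13 = 12
  12^4 mod 13 = (12 * 12) mod 13 = 1
  12^5 mod 13 = (1 * 12) mod 13 = 12
  12^6 mod 13 = (12 * 12) mod 13 = 1
  12^7 mod 13 = (1 * 12) mod 13 = 12
Result: shared secret = 12.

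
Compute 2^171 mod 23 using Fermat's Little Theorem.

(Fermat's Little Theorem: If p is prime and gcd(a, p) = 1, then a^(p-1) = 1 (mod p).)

Step 1: Since 23 is prime, by Fermat's Little Theorem: 2^22 = 1 (mod 23).
Step 2: Reduce exponent: 171 mod 22 = 17.
Step 3: So 2^171 = 2^17 (mod 23).
Step 4: 2^17 mod 23 = 18.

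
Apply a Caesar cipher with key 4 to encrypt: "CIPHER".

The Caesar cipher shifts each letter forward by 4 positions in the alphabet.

Step 1: For each letter, shift forward by 4 positions (mod 26).
  C (position 2) -> position (2+4) mod 26 = 6 -> G
  I (position 8) -> position (8+4) mod 26 = 12 -> M
  P (position 15) -> position (15+4) mod 26 = 19 -> T
  H (position 7) -> position (7+4) mod 26 = 11 -> L
  E (position 4) -> position (4+4) mod 26 = 8 -> I
  R (position 17) -> position (17+4) mod 26 = 21 -> V
Result: GMTLIV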